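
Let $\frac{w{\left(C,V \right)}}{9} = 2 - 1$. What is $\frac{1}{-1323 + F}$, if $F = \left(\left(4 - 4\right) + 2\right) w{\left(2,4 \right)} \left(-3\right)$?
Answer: $- \frac{1}{1377} \approx -0.00072622$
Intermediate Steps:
$w{\left(C,V \right)} = 9$ ($w{\left(C,V \right)} = 9 \left(2 - 1\right) = 9 \cdot 1 = 9$)
$F = -54$ ($F = \left(\left(4 - 4\right) + 2\right) 9 \left(-3\right) = \left(0 + 2\right) 9 \left(-3\right) = 2 \cdot 9 \left(-3\right) = 18 \left(-3\right) = -54$)
$\frac{1}{-1323 + F} = \frac{1}{-1323 - 54} = \frac{1}{-1377} = - \frac{1}{1377}$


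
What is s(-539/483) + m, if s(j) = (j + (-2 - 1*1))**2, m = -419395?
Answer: -1996658939/4761 ≈ -4.1938e+5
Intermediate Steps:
s(j) = (-3 + j)**2 (s(j) = (j + (-2 - 1))**2 = (j - 3)**2 = (-3 + j)**2)
s(-539/483) + m = (-3 - 539/483)**2 - 419395 = (-3 - 539*1/483)**2 - 419395 = (-3 - 77/69)**2 - 419395 = (-284/69)**2 - 419395 = 80656/4761 - 419395 = -1996658939/4761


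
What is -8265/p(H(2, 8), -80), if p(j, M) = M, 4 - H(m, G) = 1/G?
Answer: 1653/16 ≈ 103.31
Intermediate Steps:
H(m, G) = 4 - 1/G
-8265/p(H(2, 8), -80) = -8265/(-80) = -8265*(-1/80) = 1653/16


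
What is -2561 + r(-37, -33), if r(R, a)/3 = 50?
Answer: -2411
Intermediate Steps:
r(R, a) = 150 (r(R, a) = 3*50 = 150)
-2561 + r(-37, -33) = -2561 + 150 = -2411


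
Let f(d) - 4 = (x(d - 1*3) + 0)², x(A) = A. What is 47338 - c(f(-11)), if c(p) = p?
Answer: 47138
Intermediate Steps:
f(d) = 4 + (-3 + d)² (f(d) = 4 + ((d - 1*3) + 0)² = 4 + ((d - 3) + 0)² = 4 + ((-3 + d) + 0)² = 4 + (-3 + d)²)
47338 - c(f(-11)) = 47338 - (4 + (-3 - 11)²) = 47338 - (4 + (-14)²) = 47338 - (4 + 196) = 47338 - 1*200 = 47338 - 200 = 47138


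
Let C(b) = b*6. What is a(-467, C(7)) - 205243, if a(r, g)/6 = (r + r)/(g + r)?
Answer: -87222671/425 ≈ -2.0523e+5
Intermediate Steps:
C(b) = 6*b
a(r, g) = 12*r/(g + r) (a(r, g) = 6*((r + r)/(g + r)) = 6*((2*r)/(g + r)) = 6*(2*r/(g + r)) = 12*r/(g + r))
a(-467, C(7)) - 205243 = 12*(-467)/(6*7 - 467) - 205243 = 12*(-467)/(42 - 467) - 205243 = 12*(-467)/(-425) - 205243 = 12*(-467)*(-1/425) - 205243 = 5604/425 - 205243 = -87222671/425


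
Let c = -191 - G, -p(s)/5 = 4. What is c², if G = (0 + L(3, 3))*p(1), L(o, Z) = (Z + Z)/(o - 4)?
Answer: 96721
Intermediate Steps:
p(s) = -20 (p(s) = -5*4 = -20)
L(o, Z) = 2*Z/(-4 + o) (L(o, Z) = (2*Z)/(-4 + o) = 2*Z/(-4 + o))
G = 120 (G = (0 + 2*3/(-4 + 3))*(-20) = (0 + 2*3/(-1))*(-20) = (0 + 2*3*(-1))*(-20) = (0 - 6)*(-20) = -6*(-20) = 120)
c = -311 (c = -191 - 1*120 = -191 - 120 = -311)
c² = (-311)² = 96721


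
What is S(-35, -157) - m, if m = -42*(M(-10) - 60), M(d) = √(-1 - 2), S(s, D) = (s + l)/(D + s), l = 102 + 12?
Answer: -483919/192 + 42*I*√3 ≈ -2520.4 + 72.746*I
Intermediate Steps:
l = 114
S(s, D) = (114 + s)/(D + s) (S(s, D) = (s + 114)/(D + s) = (114 + s)/(D + s))
M(d) = I*√3 (M(d) = √(-3) = I*√3)
m = 2520 - 42*I*√3 (m = -42*(I*√3 - 60) = -42*(-60 + I*√3) = 2520 - 42*I*√3 ≈ 2520.0 - 72.746*I)
S(-35, -157) - m = (114 - 35)/(-157 - 35) - (2520 - 42*I*√3) = 79/(-192) + (-2520 + 42*I*√3) = -1/192*79 + (-2520 + 42*I*√3) = -79/192 + (-2520 + 42*I*√3) = -483919/192 + 42*I*√3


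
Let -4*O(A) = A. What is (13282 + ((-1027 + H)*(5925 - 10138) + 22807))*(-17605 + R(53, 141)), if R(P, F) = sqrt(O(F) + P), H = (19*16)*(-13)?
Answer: -369927104680 + 10506308*sqrt(71) ≈ -3.6984e+11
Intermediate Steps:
O(A) = -A/4
H = -3952 (H = 304*(-13) = -3952)
R(P, F) = sqrt(P - F/4) (R(P, F) = sqrt(-F/4 + P) = sqrt(P - F/4))
(13282 + ((-1027 + H)*(5925 - 10138) + 22807))*(-17605 + R(53, 141)) = (13282 + ((-1027 - 3952)*(5925 - 10138) + 22807))*(-17605 + sqrt(-1*141 + 4*53)/2) = (13282 + (-4979*(-4213) + 22807))*(-17605 + sqrt(-141 + 212)/2) = (13282 + (20976527 + 22807))*(-17605 + sqrt(71)/2) = (13282 + 20999334)*(-17605 + sqrt(71)/2) = 21012616*(-17605 + sqrt(71)/2) = -369927104680 + 10506308*sqrt(71)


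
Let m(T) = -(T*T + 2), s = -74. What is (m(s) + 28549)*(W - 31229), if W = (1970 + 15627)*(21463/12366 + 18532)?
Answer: 93036994473976931/12366 ≈ 7.5236e+12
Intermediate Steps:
W = 4033024315475/12366 (W = 17597*(21463*(1/12366) + 18532) = 17597*(21463/12366 + 18532) = 17597*(229188175/12366) = 4033024315475/12366 ≈ 3.2614e+8)
m(T) = -2 - T² (m(T) = -(T² + 2) = -(2 + T²) = -2 - T²)
(m(s) + 28549)*(W - 31229) = ((-2 - 1*(-74)²) + 28549)*(4033024315475/12366 - 31229) = ((-2 - 1*5476) + 28549)*(4032638137661/12366) = ((-2 - 5476) + 28549)*(4032638137661/12366) = (-5478 + 28549)*(4032638137661/12366) = 23071*(4032638137661/12366) = 93036994473976931/12366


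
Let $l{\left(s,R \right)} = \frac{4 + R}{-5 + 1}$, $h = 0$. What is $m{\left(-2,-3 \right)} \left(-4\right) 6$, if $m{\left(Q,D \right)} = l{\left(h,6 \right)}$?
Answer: $60$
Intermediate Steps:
$l{\left(s,R \right)} = -1 - \frac{R}{4}$ ($l{\left(s,R \right)} = \frac{4 + R}{-4} = \left(4 + R\right) \left(- \frac{1}{4}\right) = -1 - \frac{R}{4}$)
$m{\left(Q,D \right)} = - \frac{5}{2}$ ($m{\left(Q,D \right)} = -1 - \frac{3}{2} = - \frac{5}{2}$)
$m{\left(-2,-3 \right)} \left(-4\right) 6 = \left(- \frac{5}{2}\right) \left(-4\right) 6 = 10 \cdot 6 = 60$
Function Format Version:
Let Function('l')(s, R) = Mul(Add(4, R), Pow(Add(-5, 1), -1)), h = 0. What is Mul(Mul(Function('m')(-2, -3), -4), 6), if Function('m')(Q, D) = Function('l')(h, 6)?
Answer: 60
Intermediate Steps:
Function('l')(s, R) = Add(-1, Mul(Rational(-1, 4), R)) (Function('l')(s, R) = Mul(Add(4, R), Pow(-4, -1)) = Mul(Add(4, R), Rational(-1, 4)) = Add(-1, Mul(Rational(-1, 4), R)))
Function('m')(Q, D) = Rational(-5, 2) (Function('m')(Q, D) = Add(-1, Mul(Rational(-1, 4), 6)) = Add(-1, Rational(-3, 2)) = Rational(-5, 2))
Mul(Mul(Function('m')(-2, -3), -4), 6) = Mul(Mul(Rational(-5, 2), -4), 6) = Mul(10, 6) = 60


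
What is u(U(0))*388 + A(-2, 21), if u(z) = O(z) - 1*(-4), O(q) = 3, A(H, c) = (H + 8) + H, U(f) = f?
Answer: 2720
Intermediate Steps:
A(H, c) = 8 + 2*H (A(H, c) = (8 + H) + H = 8 + 2*H)
u(z) = 7 (u(z) = 3 - 1*(-4) = 3 + 4 = 7)
u(U(0))*388 + A(-2, 21) = 7*388 + (8 + 2*(-2)) = 2716 + (8 - 4) = 2716 + 4 = 2720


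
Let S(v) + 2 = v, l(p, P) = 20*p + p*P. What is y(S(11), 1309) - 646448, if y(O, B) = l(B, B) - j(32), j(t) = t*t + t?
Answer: 1092157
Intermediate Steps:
l(p, P) = 20*p + P*p
j(t) = t + t² (j(t) = t² + t = t + t²)
S(v) = -2 + v
y(O, B) = -1056 + B*(20 + B) (y(O, B) = B*(20 + B) - 32*(1 + 32) = B*(20 + B) - 32*33 = B*(20 + B) - 1*1056 = B*(20 + B) - 1056 = -1056 + B*(20 + B))
y(S(11), 1309) - 646448 = (-1056 + 1309*(20 + 1309)) - 646448 = (-1056 + 1309*1329) - 646448 = (-1056 + 1739661) - 646448 = 1738605 - 646448 = 1092157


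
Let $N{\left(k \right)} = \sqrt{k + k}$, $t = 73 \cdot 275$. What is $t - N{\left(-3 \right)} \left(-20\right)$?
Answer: $20075 + 20 i \sqrt{6} \approx 20075.0 + 48.99 i$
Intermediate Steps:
$t = 20075$
$N{\left(k \right)} = \sqrt{2} \sqrt{k}$ ($N{\left(k \right)} = \sqrt{2 k} = \sqrt{2} \sqrt{k}$)
$t - N{\left(-3 \right)} \left(-20\right) = 20075 - \sqrt{2} \sqrt{-3} \left(-20\right) = 20075 - \sqrt{2} i \sqrt{3} \left(-20\right) = 20075 - i \sqrt{6} \left(-20\right) = 20075 - - 20 i \sqrt{6} = 20075 + 20 i \sqrt{6}$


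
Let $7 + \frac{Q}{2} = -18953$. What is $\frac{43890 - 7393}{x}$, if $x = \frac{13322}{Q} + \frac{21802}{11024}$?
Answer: $\frac{476776369680}{21245941} \approx 22441.0$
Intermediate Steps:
$Q = -37920$ ($Q = -14 + 2 \left(-18953\right) = -14 - 37906 = -37920$)
$x = \frac{21245941}{13063440}$ ($x = \frac{13322}{-37920} + \frac{21802}{11024} = 13322 \left(- \frac{1}{37920}\right) + 21802 \cdot \frac{1}{11024} = - \frac{6661}{18960} + \frac{10901}{5512} = \frac{21245941}{13063440} \approx 1.6264$)
$\frac{43890 - 7393}{x} = \frac{43890 - 7393}{\frac{21245941}{13063440}} = 36497 \cdot \frac{13063440}{21245941} = \frac{476776369680}{21245941}$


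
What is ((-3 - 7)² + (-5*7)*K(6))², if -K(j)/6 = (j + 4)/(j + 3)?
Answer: 1000000/9 ≈ 1.1111e+5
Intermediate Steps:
K(j) = -6*(4 + j)/(3 + j) (K(j) = -6*(j + 4)/(j + 3) = -6*(4 + j)/(3 + j))
((-3 - 7)² + (-5*7)*K(6))² = ((-3 - 7)² + (-5*7)*(6*(-4 - 1*6)/(3 + 6)))² = ((-10)² - 210*(-4 - 6)/9)² = (100 - 210*(-10)/9)² = (100 - 35*(-20/3))² = (100 + 700/3)² = (1000/3)² = 1000000/9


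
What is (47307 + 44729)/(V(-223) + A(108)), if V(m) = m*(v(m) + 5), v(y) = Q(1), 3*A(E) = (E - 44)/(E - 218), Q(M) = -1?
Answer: -199815/1937 ≈ -103.16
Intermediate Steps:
A(E) = (-44 + E)/(3*(-218 + E)) (A(E) = ((E - 44)/(E - 218))/3 = ((-44 + E)/(-218 + E))/3 = (-44 + E)/(3*(-218 + E)))
v(y) = -1
V(m) = 4*m (V(m) = m*(-1 + 5) = m*4 = 4*m)
(47307 + 44729)/(V(-223) + A(108)) = (47307 + 44729)/(4*(-223) + (-44 + 108)/(3*(-218 + 108))) = 92036/(-892 + (⅓)*64/(-110)) = 92036/(-892 + (⅓)*(-1/110)*64) = 92036/(-892 - 32/165) = 92036/(-147212/165) = 92036*(-165/147212) = -199815/1937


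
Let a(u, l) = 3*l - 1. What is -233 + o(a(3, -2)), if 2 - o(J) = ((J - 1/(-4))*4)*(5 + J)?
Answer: -285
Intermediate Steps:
a(u, l) = -1 + 3*l
o(J) = 2 - (1 + 4*J)*(5 + J) (o(J) = 2 - (J - 1/(-4))*4*(5 + J) = 2 - (J - 1*(-¼))*4*(5 + J) = 2 - (J + ¼)*4*(5 + J) = 2 - (¼ + J)*4*(5 + J) = 2 - (1 + 4*J)*(5 + J))
-233 + o(a(3, -2)) = -233 + (-3 - 21*(-1 + 3*(-2)) - 4*(-1 + 3*(-2))²) = -233 + (-3 - 21*(-1 - 6) - 4*(-1 - 6)²) = -233 + (-3 - 21*(-7) - 4*(-7)²) = -233 + (-3 + 147 - 4*49) = -233 + (-3 + 147 - 196) = -233 - 52 = -285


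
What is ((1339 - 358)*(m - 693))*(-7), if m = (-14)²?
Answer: 3412899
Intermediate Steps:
m = 196
((1339 - 358)*(m - 693))*(-7) = ((1339 - 358)*(196 - 693))*(-7) = (981*(-497))*(-7) = -487557*(-7) = 3412899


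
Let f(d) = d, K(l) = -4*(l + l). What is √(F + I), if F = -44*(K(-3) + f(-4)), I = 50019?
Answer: √49139 ≈ 221.67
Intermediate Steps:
K(l) = -8*l
F = -880 (F = -44*(-8*(-3) - 4) = -44*(24 - 4) = -44*20 = -880)
√(F + I) = √(-880 + 50019) = √49139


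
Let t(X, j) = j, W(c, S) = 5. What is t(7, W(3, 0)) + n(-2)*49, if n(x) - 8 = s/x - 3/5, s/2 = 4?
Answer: 858/5 ≈ 171.60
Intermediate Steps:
s = 8 (s = 2*4 = 8)
n(x) = 37/5 + 8/x (n(x) = 8 + (8/x - 3/5) = 8 + (8/x - 3*⅕) = 8 + (8/x - ⅗) = 8 + (-⅗ + 8/x) = 37/5 + 8/x)
t(7, W(3, 0)) + n(-2)*49 = 5 + (37/5 + 8/(-2))*49 = 5 + (37/5 + 8*(-½))*49 = 5 + (37/5 - 4)*49 = 5 + (17/5)*49 = 5 + 833/5 = 858/5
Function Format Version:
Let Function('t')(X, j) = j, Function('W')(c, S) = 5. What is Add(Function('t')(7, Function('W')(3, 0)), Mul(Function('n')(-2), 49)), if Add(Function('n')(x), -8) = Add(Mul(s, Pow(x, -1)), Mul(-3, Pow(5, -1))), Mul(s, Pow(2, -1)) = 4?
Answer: Rational(858, 5) ≈ 171.60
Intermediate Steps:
s = 8 (s = Mul(2, 4) = 8)
Function('n')(x) = Add(Rational(37, 5), Mul(8, Pow(x, -1))) (Function('n')(x) = Add(8, Add(Mul(8, Pow(x, -1)), Mul(-3, Pow(5, -1)))) = Add(8, Add(Mul(8, Pow(x, -1)), Mul(-3, Rational(1, 5)))) = Add(8, Add(Mul(8, Pow(x, -1)), Rational(-3, 5))) = Add(8, Add(Rational(-3, 5), Mul(8, Pow(x, -1)))) = Add(Rational(37, 5), Mul(8, Pow(x, -1))))
Add(Function('t')(7, Function('W')(3, 0)), Mul(Function('n')(-2), 49)) = Add(5, Mul(Add(Rational(37, 5), Mul(8, Pow(-2, -1))), 49)) = Add(5, Mul(Add(Rational(37, 5), Mul(8, Rational(-1, 2))), 49)) = Add(5, Mul(Add(Rational(37, 5), -4), 49)) = Add(5, Mul(Rational(17, 5), 49)) = Add(5, Rational(833, 5)) = Rational(858, 5)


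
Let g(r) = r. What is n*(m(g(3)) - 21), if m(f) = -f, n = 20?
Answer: -480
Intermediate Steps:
n*(m(g(3)) - 21) = 20*(-1*3 - 21) = 20*(-3 - 21) = 20*(-24) = -480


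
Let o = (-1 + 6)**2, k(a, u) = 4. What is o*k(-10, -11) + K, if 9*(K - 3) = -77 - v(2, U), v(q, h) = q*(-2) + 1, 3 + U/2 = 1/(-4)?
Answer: 853/9 ≈ 94.778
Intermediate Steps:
U = -13/2 (U = -6 + 2*(1/(-4)) = -6 + 2*(1*(-1/4)) = -6 + 2*(-1/4) = -6 - 1/2 = -13/2 ≈ -6.5000)
v(q, h) = 1 - 2*q (v(q, h) = -2*q + 1 = 1 - 2*q)
K = -47/9 (K = 3 + (-77 - (1 - 2*2))/9 = 3 + (-77 - (1 - 4))/9 = 3 + (-77 - 1*(-3))/9 = 3 + (-77 + 3)/9 = 3 + (1/9)*(-74) = 3 - 74/9 = -47/9 ≈ -5.2222)
o = 25 (o = 5**2 = 25)
o*k(-10, -11) + K = 25*4 - 47/9 = 100 - 47/9 = 853/9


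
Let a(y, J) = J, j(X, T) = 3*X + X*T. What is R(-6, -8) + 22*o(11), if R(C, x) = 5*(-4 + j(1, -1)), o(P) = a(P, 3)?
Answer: 56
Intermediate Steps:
j(X, T) = 3*X + T*X
o(P) = 3
R(C, x) = -10 (R(C, x) = 5*(-4 + 1*(3 - 1)) = 5*(-4 + 1*2) = 5*(-4 + 2) = 5*(-2) = -10)
R(-6, -8) + 22*o(11) = -10 + 22*3 = -10 + 66 = 56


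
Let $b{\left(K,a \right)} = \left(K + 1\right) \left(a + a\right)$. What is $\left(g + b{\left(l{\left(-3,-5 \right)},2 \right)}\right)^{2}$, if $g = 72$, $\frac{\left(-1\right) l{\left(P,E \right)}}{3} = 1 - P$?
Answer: $784$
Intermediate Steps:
$l{\left(P,E \right)} = -3 + 3 P$ ($l{\left(P,E \right)} = - 3 \left(1 - P\right) = -3 + 3 P$)
$b{\left(K,a \right)} = 2 a \left(1 + K\right)$ ($b{\left(K,a \right)} = \left(1 + K\right) 2 a = 2 a \left(1 + K\right)$)
$\left(g + b{\left(l{\left(-3,-5 \right)},2 \right)}\right)^{2} = \left(72 + 2 \cdot 2 \left(1 + \left(-3 + 3 \left(-3\right)\right)\right)\right)^{2} = \left(72 + 2 \cdot 2 \left(1 - 12\right)\right)^{2} = \left(72 + 2 \cdot 2 \left(-11\right)\right)^{2} = \left(72 - 44\right)^{2} = 28^{2} = 784$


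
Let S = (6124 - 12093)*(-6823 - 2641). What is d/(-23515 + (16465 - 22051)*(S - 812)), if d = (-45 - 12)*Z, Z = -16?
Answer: -912/315552068659 ≈ -2.8902e-9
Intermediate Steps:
S = 56490616 (S = -5969*(-9464) = 56490616)
d = 912 (d = (-45 - 12)*(-16) = -57*(-16) = 912)
d/(-23515 + (16465 - 22051)*(S - 812)) = 912/(-23515 + (16465 - 22051)*(56490616 - 812)) = 912/(-23515 - 5586*56489804) = 912/(-23515 - 315552045144) = 912/(-315552068659) = 912*(-1/315552068659) = -912/315552068659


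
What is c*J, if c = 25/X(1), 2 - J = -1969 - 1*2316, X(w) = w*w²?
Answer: 107175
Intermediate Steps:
X(w) = w³
J = 4287 (J = 2 - (-1969 - 1*2316) = 2 - (-1969 - 2316) = 2 - 1*(-4285) = 2 + 4285 = 4287)
c = 25 (c = 25/(1³) = 25/1 = 25*1 = 25)
c*J = 25*4287 = 107175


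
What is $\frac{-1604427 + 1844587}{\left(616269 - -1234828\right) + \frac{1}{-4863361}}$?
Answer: $\frac{145998097220}{1125319119627} \approx 0.12974$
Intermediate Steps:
$\frac{-1604427 + 1844587}{\left(616269 - -1234828\right) + \frac{1}{-4863361}} = \frac{240160}{\left(616269 + 1234828\right) - \frac{1}{4863361}} = \frac{240160}{1851097 - \frac{1}{4863361}} = \frac{240160}{\frac{9002552957016}{4863361}} = 240160 \cdot \frac{4863361}{9002552957016} = \frac{145998097220}{1125319119627}$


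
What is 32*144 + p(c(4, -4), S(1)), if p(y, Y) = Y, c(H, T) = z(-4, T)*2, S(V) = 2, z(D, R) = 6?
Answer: 4610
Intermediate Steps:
c(H, T) = 12 (c(H, T) = 6*2 = 12)
32*144 + p(c(4, -4), S(1)) = 32*144 + 2 = 4608 + 2 = 4610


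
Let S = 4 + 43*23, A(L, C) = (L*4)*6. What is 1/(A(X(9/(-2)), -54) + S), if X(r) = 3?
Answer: 1/1065 ≈ 0.00093897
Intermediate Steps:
A(L, C) = 24*L (A(L, C) = (4*L)*6 = 24*L)
S = 993 (S = 4 + 989 = 993)
1/(A(X(9/(-2)), -54) + S) = 1/(24*3 + 993) = 1/(72 + 993) = 1/1065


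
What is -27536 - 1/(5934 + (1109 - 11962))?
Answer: -135449583/4919 ≈ -27536.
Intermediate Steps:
-27536 - 1/(5934 + (1109 - 11962)) = -27536 - 1/(5934 - 10853) = -27536 - 1/(-4919) = -27536 - 1*(-1/4919) = -27536 + 1/4919 = -135449583/4919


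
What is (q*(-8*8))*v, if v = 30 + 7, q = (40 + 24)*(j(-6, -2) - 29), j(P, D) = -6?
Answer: 5304320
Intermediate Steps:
q = -2240 (q = (40 + 24)*(-6 - 29) = 64*(-35) = -2240)
v = 37
(q*(-8*8))*v = -(-17920)*8*37 = -2240*(-64)*37 = 143360*37 = 5304320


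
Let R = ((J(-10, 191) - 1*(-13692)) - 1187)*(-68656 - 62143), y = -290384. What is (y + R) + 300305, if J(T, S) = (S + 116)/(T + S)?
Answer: -296089470187/181 ≈ -1.6359e+9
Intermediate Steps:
J(T, S) = (116 + S)/(S + T)
R = -296091265888/181 (R = (((116 + 191)/(191 - 10) - 1*(-13692)) - 1187)*(-68656 - 62143) = ((307/181 + 13692) - 1187)*(-130799) = (2478559/181 - 1187)*(-130799) = (2263712/181)*(-130799) = -296091265888/181 ≈ -1.6359e+9)
(y + R) + 300305 = (-290384 - 296091265888/181) + 300305 = -296143825392/181 + 300305 = -296089470187/181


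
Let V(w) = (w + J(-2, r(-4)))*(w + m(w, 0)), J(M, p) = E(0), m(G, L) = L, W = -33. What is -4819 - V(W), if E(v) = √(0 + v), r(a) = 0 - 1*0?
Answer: -5908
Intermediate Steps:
r(a) = 0 (r(a) = 0 + 0 = 0)
E(v) = √v
J(M, p) = 0 (J(M, p) = √0 = 0)
V(w) = w² (V(w) = (w + 0)*(w + 0) = w*w = w²)
-4819 - V(W) = -4819 - 1*(-33)² = -4819 - 1*1089 = -4819 - 1089 = -5908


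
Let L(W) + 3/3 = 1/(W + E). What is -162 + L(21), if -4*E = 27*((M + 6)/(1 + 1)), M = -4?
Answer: -9287/57 ≈ -162.93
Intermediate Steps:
E = -27/4 (E = -27*(-4 + 6)/(1 + 1)/4 = -27*2/2/4 = -27*2*(½)/4 = -27/4 ≈ -6.7500)
L(W) = -1 + 1/(-27/4 + W) (L(W) = -1 + 1/(W - 27/4) = -1 + 1/(-27/4 + W))
-162 + L(21) = -162 + (31 - 4*21)/(-27 + 4*21) = -162 + (31 - 84)/(-27 + 84) = -162 - 53/57 = -9287/57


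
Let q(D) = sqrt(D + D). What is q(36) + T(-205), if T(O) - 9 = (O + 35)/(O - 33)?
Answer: 68/7 + 6*sqrt(2) ≈ 18.200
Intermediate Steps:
T(O) = 9 + (35 + O)/(-33 + O) (T(O) = 9 + (O + 35)/(O - 33) = 9 + (35 + O)/(-33 + O))
q(D) = sqrt(2)*sqrt(D) (q(D) = sqrt(2*D) = sqrt(2)*sqrt(D))
q(36) + T(-205) = sqrt(2)*sqrt(36) + 2*(-131 + 5*(-205))/(-33 - 205) = sqrt(2)*6 + 2*(-131 - 1025)/(-238) = 6*sqrt(2) + 2*(-1/238)*(-1156) = 6*sqrt(2) + 68/7 = 68/7 + 6*sqrt(2)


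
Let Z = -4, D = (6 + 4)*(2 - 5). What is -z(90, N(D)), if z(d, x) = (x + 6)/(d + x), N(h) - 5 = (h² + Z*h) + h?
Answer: -143/155 ≈ -0.92258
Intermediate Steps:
D = -30 (D = 10*(-3) = -30)
N(h) = 5 + h² - 3*h (N(h) = 5 + ((h² - 4*h) + h) = 5 + (h² - 3*h) = 5 + h² - 3*h)
z(d, x) = (6 + x)/(d + x)
-z(90, N(D)) = -(6 + (5 + (-30)² - 3*(-30)))/(90 + (5 + (-30)² - 3*(-30))) = -(6 + (5 + 900 + 90))/(90 + (5 + 900 + 90)) = -(6 + 995)/(90 + 995) = -1001/1085 = -1*143/155 = -143/155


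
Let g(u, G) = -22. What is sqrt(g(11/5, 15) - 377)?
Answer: I*sqrt(399) ≈ 19.975*I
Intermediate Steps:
sqrt(g(11/5, 15) - 377) = sqrt(-22 - 377) = sqrt(-399) = I*sqrt(399)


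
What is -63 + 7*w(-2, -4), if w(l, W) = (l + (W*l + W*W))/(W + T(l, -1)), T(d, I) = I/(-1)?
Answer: -343/3 ≈ -114.33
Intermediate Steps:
T(d, I) = -I (T(d, I) = I*(-1) = -I)
w(l, W) = (l + W² + W*l)/(1 + W) (w(l, W) = (l + (W*l + W*W))/(W - 1*(-1)) = (l + (W*l + W²))/(W + 1) = (l + (W² + W*l))/(1 + W) = (l + W² + W*l)/(1 + W))
-63 + 7*w(-2, -4) = -63 + 7*((-2 + (-4)² - 4*(-2))/(1 - 4)) = -63 + 7*((-2 + 16 + 8)/(-3)) = -63 + 7*(-⅓*22) = -63 + 7*(-22/3) = -63 - 154/3 = -343/3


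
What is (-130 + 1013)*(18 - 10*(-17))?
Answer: 166004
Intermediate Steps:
(-130 + 1013)*(18 - 10*(-17)) = 883*(18 + 170) = 883*188 = 166004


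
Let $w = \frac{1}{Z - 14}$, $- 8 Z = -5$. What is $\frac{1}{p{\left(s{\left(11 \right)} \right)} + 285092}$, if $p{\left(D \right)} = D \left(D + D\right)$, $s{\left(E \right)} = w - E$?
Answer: $\frac{11449}{3266826758} \approx 3.5046 \cdot 10^{-6}$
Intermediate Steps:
$Z = \frac{5}{8}$ ($Z = \left(- \frac{1}{8}\right) \left(-5\right) = \frac{5}{8} \approx 0.625$)
$w = - \frac{8}{107}$ ($w = \frac{1}{\frac{5}{8} - 14} = \frac{1}{- \frac{107}{8}} = - \frac{8}{107} \approx -0.074766$)
$s{\left(E \right)} = - \frac{8}{107} - E$
$p{\left(D \right)} = 2 D^{2}$ ($p{\left(D \right)} = D 2 D = 2 D^{2}$)
$\frac{1}{p{\left(s{\left(11 \right)} \right)} + 285092} = \frac{1}{2 \left(- \frac{8}{107} - 11\right)^{2} + 285092} = \frac{1}{2 \left(- \frac{1185}{107}\right)^{2} + 285092} = \frac{1}{2 \cdot \frac{1404225}{11449} + 285092} = \frac{1}{\frac{2808450}{11449} + 285092} = \frac{1}{\frac{3266826758}{11449}} = \frac{11449}{3266826758}$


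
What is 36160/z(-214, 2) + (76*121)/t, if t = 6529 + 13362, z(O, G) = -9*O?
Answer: 368485028/19155033 ≈ 19.237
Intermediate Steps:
t = 19891
36160/z(-214, 2) + (76*121)/t = 36160/((-9*(-214))) + (76*121)/19891 = 36160/1926 + 9196*(1/19891) = 36160*(1/1926) + 9196/19891 = 18080/963 + 9196/19891 = 368485028/19155033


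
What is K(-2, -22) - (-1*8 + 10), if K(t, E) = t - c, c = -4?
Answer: 0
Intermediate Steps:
K(t, E) = 4 + t (K(t, E) = t - 1*(-4) = t + 4 = 4 + t)
K(-2, -22) - (-1*8 + 10) = (4 - 2) - (-1*8 + 10) = 2 - (-8 + 10) = 2 - 1*2 = 2 - 2 = 0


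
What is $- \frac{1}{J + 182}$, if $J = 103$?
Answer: $- \frac{1}{285} \approx -0.0035088$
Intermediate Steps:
$- \frac{1}{J + 182} = - \frac{1}{103 + 182} = - \frac{1}{285}$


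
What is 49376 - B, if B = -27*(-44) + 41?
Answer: 48147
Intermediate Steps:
B = 1229 (B = 1188 + 41 = 1229)
49376 - B = 49376 - 1*1229 = 49376 - 1229 = 48147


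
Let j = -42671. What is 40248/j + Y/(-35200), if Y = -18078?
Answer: -322661631/751009600 ≈ -0.42964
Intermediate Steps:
40248/j + Y/(-35200) = 40248/(-42671) - 18078/(-35200) = 40248*(-1/42671) - 18078*(-1/35200) = -40248/42671 + 9039/17600 = -322661631/751009600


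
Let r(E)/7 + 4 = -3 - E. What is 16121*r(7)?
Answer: -1579858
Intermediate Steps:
r(E) = -49 - 7*E (r(E) = -28 + 7*(-3 - E) = -28 + (-21 - 7*E) = -49 - 7*E)
16121*r(7) = 16121*(-49 - 7*7) = 16121*(-49 - 49) = 16121*(-98) = -1579858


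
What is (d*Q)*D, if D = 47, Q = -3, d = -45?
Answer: 6345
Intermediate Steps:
(d*Q)*D = -45*(-3)*47 = 135*47 = 6345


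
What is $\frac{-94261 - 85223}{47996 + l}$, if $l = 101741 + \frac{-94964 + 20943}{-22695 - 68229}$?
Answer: $- \frac{16319403216}{13614761009} \approx -1.1987$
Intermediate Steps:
$l = \frac{9250772705}{90924}$ ($l = 101741 - \frac{74021}{-90924} = 101741 - - \frac{74021}{90924} = 101741 + \frac{74021}{90924} = \frac{9250772705}{90924} \approx 1.0174 \cdot 10^{5}$)
$\frac{-94261 - 85223}{47996 + l} = \frac{-94261 - 85223}{47996 + \frac{9250772705}{90924}} = \frac{-94261 + \left(-221738 + 136515\right)}{\frac{13614761009}{90924}} = \left(-94261 - 85223\right) \frac{90924}{13614761009} = \left(-179484\right) \frac{90924}{13614761009} = - \frac{16319403216}{13614761009}$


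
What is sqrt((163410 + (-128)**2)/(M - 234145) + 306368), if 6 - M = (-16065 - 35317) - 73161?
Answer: sqrt(919963277904066)/54798 ≈ 553.50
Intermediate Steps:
M = 124549 (M = 6 - ((-16065 - 35317) - 73161) = 6 - (-51382 - 73161) = 6 - 1*(-124543) = 6 + 124543 = 124549)
sqrt((163410 + (-128)**2)/(M - 234145) + 306368) = sqrt((163410 + (-128)**2)/(124549 - 234145) + 306368) = sqrt((163410 + 16384)/(-109596) + 306368) = sqrt(179794*(-1/109596) + 306368) = sqrt(-89897/54798 + 306368) = sqrt(16788263767/54798) = sqrt(919963277904066)/54798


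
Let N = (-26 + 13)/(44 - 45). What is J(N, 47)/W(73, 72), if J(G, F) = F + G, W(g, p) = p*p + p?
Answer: 5/438 ≈ 0.011416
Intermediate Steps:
N = 13 (N = -13/(-1) = -13*(-1) = 13)
W(g, p) = p + p**2 (W(g, p) = p**2 + p = p + p**2)
J(N, 47)/W(73, 72) = (47 + 13)/((72*(1 + 72))) = 60/((72*73)) = 60/5256 = 60*(1/5256) = 5/438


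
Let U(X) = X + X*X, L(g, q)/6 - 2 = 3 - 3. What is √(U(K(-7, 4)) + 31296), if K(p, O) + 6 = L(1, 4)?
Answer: 3*√3482 ≈ 177.03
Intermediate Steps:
L(g, q) = 12 (L(g, q) = 12 + 6*(3 - 3) = 12 + 6*0 = 12 + 0 = 12)
K(p, O) = 6 (K(p, O) = -6 + 12 = 6)
U(X) = X + X²
√(U(K(-7, 4)) + 31296) = √(6*(1 + 6) + 31296) = √(6*7 + 31296) = √(42 + 31296) = √31338 = 3*√3482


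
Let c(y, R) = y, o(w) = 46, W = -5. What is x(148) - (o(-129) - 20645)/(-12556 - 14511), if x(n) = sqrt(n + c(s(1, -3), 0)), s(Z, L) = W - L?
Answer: -20599/27067 + sqrt(146) ≈ 11.322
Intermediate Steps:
s(Z, L) = -5 - L
x(n) = sqrt(-2 + n) (x(n) = sqrt(n + (-5 - 1*(-3))) = sqrt(n + (-5 + 3)) = sqrt(n - 2) = sqrt(-2 + n))
x(148) - (o(-129) - 20645)/(-12556 - 14511) = sqrt(-2 + 148) - (46 - 20645)/(-12556 - 14511) = sqrt(146) - (-20599)/(-27067) = sqrt(146) - (-20599)*(-1)/27067 = sqrt(146) - 1*20599/27067 = sqrt(146) - 20599/27067 = -20599/27067 + sqrt(146)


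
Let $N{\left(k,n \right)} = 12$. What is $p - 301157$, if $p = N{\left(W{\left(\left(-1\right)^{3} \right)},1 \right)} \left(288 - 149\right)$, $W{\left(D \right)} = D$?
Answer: $-299489$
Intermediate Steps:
$p = 1668$ ($p = 12 \left(288 - 149\right) = 12 \cdot 139 = 1668$)
$p - 301157 = 1668 - 301157 = -299489$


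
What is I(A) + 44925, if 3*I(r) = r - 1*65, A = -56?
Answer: 134654/3 ≈ 44885.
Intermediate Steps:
I(r) = -65/3 + r/3 (I(r) = (r - 1*65)/3 = (r - 65)/3 = (-65 + r)/3 = -65/3 + r/3)
I(A) + 44925 = (-65/3 + (⅓)*(-56)) + 44925 = (-65/3 - 56/3) + 44925 = -121/3 + 44925 = 134654/3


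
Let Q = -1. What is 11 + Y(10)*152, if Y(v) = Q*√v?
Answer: 11 - 152*√10 ≈ -469.67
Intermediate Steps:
Y(v) = -√v
11 + Y(10)*152 = 11 - √10*152 = 11 - 152*√10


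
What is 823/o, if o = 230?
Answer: 823/230 ≈ 3.5783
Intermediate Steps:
823/o = 823/230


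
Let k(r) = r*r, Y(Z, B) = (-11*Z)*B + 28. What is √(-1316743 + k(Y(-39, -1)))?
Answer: 3*I*√128438 ≈ 1075.1*I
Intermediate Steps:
Y(Z, B) = 28 - 11*B*Z (Y(Z, B) = -11*B*Z + 28 = 28 - 11*B*Z)
k(r) = r²
√(-1316743 + k(Y(-39, -1))) = √(-1316743 + (28 - 11*(-1)*(-39))²) = √(-1316743 + (28 - 429)²) = √(-1316743 + (-401)²) = √(-1316743 + 160801) = √(-1155942) = 3*I*√128438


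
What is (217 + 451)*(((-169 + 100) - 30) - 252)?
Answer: -234468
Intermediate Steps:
(217 + 451)*(((-169 + 100) - 30) - 252) = 668*((-69 - 30) - 252) = 668*(-99 - 252) = 668*(-351) = -234468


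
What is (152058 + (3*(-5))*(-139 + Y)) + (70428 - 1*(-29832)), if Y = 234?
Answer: 250893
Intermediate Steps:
(152058 + (3*(-5))*(-139 + Y)) + (70428 - 1*(-29832)) = (152058 + (3*(-5))*(-139 + 234)) + (70428 - 1*(-29832)) = (152058 - 15*95) + (70428 + 29832) = (152058 - 1425) + 100260 = 150633 + 100260 = 250893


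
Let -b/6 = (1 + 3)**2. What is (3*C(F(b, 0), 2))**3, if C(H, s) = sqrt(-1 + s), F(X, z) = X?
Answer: 27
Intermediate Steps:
b = -96 (b = -6*(1 + 3)**2 = -6*4**2 = -6*16 = -96)
(3*C(F(b, 0), 2))**3 = (3*sqrt(-1 + 2))**3 = (3*sqrt(1))**3 = (3*1)**3 = 3**3 = 27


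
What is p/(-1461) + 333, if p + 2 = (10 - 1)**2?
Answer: 486434/1461 ≈ 332.95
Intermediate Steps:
p = 79 (p = -2 + (10 - 1)**2 = -2 + 9**2 = -2 + 81 = 79)
p/(-1461) + 333 = 79/(-1461) + 333 = 79*(-1/1461) + 333 = -79/1461 + 333 = 486434/1461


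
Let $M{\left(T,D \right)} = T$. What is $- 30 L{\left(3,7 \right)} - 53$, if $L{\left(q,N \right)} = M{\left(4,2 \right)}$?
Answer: $-173$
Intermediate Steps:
$L{\left(q,N \right)} = 4$
$- 30 L{\left(3,7 \right)} - 53 = \left(-30\right) 4 - 53 = -120 - 53 = -173$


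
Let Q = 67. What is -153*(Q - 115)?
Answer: 7344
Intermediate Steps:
-153*(Q - 115) = -153*(67 - 115) = -153*(-48) = 7344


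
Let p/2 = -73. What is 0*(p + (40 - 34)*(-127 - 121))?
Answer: 0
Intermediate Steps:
p = -146 (p = 2*(-73) = -146)
0*(p + (40 - 34)*(-127 - 121)) = 0*(-146 + (40 - 34)*(-127 - 121)) = 0*(-146 + 6*(-248)) = 0*(-146 - 1488) = 0*(-1634) = 0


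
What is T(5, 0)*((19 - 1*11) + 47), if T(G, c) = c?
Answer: 0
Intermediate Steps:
T(5, 0)*((19 - 1*11) + 47) = 0*((19 - 1*11) + 47) = 0*((19 - 11) + 47) = 0*(8 + 47) = 0*55 = 0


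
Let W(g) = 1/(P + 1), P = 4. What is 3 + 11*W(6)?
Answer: 26/5 ≈ 5.2000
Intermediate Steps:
W(g) = ⅕ (W(g) = 1/(4 + 1) = 1/5 = ⅕)
3 + 11*W(6) = 3 + 11*(⅕) = 3 + 11/5 = 26/5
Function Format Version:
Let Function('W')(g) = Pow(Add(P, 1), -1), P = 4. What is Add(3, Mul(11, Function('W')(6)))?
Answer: Rational(26, 5) ≈ 5.2000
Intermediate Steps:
Function('W')(g) = Rational(1, 5) (Function('W')(g) = Pow(Add(4, 1), -1) = Pow(5, -1) = Rational(1, 5))
Add(3, Mul(11, Function('W')(6))) = Add(3, Mul(11, Rational(1, 5))) = Add(3, Rational(11, 5)) = Rational(26, 5)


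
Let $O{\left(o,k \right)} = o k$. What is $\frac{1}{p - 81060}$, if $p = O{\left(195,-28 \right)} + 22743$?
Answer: $- \frac{1}{63777} \approx -1.568 \cdot 10^{-5}$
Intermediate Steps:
$O{\left(o,k \right)} = k o$
$p = 17283$ ($p = \left(-28\right) 195 + 22743 = -5460 + 22743 = 17283$)
$\frac{1}{p - 81060} = \frac{1}{17283 - 81060} = \frac{1}{-63777} = - \frac{1}{63777}$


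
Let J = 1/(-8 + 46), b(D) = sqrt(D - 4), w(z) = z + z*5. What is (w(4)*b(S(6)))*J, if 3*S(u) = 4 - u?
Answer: 4*I*sqrt(42)/19 ≈ 1.3644*I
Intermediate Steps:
S(u) = 4/3 - u/3 (S(u) = (4 - u)/3 = 4/3 - u/3)
w(z) = 6*z (w(z) = z + 5*z = 6*z)
b(D) = sqrt(-4 + D)
J = 1/38 ≈ 0.026316
(w(4)*b(S(6)))*J = ((6*4)*sqrt(-4 + (4/3 - 1/3*6)))*(1/38) = (24*sqrt(-4 + (4/3 - 2)))*(1/38) = (24*sqrt(-4 - 2/3))*(1/38) = (24*sqrt(-14/3))*(1/38) = (24*(I*sqrt(42)/3))*(1/38) = (8*I*sqrt(42))*(1/38) = 4*I*sqrt(42)/19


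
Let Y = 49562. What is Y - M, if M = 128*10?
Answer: 48282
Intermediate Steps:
M = 1280
Y - M = 49562 - 1*1280 = 49562 - 1280 = 48282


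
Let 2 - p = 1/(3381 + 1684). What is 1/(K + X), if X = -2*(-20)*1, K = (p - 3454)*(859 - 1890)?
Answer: 5065/18026599411 ≈ 2.8097e-7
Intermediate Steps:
p = 10129/5065 (p = 2 - 1/(3381 + 1684) = 2 - 1/5065 = 10129/5065 ≈ 1.9998)
K = 18026396811/5065 (K = (10129/5065 - 3454)*(859 - 1890) = -17484381/5065*(-1031) = 18026396811/5065 ≈ 3.5590e+6)
X = 40 (X = 40*1 = 40)
1/(K + X) = 1/(18026396811/5065 + 40) = 1/(18026599411/5065) = 5065/18026599411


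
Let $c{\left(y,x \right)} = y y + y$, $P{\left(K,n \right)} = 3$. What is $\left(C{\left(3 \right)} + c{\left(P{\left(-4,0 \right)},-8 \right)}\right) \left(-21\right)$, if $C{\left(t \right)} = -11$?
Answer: $-21$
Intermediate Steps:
$c{\left(y,x \right)} = y + y^{2}$ ($c{\left(y,x \right)} = y^{2} + y = y + y^{2}$)
$\left(C{\left(3 \right)} + c{\left(P{\left(-4,0 \right)},-8 \right)}\right) \left(-21\right) = \left(-11 + 3 \left(1 + 3\right)\right) \left(-21\right) = \left(-11 + 3 \cdot 4\right) \left(-21\right) = \left(-11 + 12\right) \left(-21\right) = 1 \left(-21\right) = -21$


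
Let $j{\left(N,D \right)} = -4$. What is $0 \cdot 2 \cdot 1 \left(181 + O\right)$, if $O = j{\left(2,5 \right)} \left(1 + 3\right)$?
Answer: $0$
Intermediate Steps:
$O = -16$ ($O = - 4 \left(1 + 3\right) = \left(-4\right) 4 = -16$)
$0 \cdot 2 \cdot 1 \left(181 + O\right) = 0 \cdot 2 \cdot 1 \left(181 - 16\right) = 0 \cdot 1 \cdot 165 = 0 \cdot 165 = 0$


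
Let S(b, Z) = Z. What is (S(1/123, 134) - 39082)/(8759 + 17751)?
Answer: -19474/13255 ≈ -1.4692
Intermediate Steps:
(S(1/123, 134) - 39082)/(8759 + 17751) = (134 - 39082)/(8759 + 17751) = -38948/26510 = -38948*1/26510 = -19474/13255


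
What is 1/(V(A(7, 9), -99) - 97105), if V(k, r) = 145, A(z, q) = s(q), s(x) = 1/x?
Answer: -1/96960 ≈ -1.0314e-5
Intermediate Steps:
A(z, q) = 1/q
1/(V(A(7, 9), -99) - 97105) = 1/(145 - 97105) = 1/(-96960) = -1/96960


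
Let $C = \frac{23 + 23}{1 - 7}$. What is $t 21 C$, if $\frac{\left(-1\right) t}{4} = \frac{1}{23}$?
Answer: $28$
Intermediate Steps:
$C = - \frac{23}{3}$ ($C = \frac{46}{-6} = 46 \left(- \frac{1}{6}\right) = - \frac{23}{3} \approx -7.6667$)
$t = - \frac{4}{23} \approx -0.17391$
$t 21 C = \left(- \frac{4}{23}\right) 21 \left(- \frac{23}{3}\right) = \left(- \frac{84}{23}\right) \left(- \frac{23}{3}\right) = 28$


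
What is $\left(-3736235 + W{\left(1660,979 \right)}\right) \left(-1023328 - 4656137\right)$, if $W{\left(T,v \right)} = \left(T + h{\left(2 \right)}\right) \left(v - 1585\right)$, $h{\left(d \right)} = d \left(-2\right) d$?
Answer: $26905596479355$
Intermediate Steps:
$h{\left(d \right)} = - 2 d^{2}$ ($h{\left(d \right)} = - 2 d d = - 2 d^{2}$)
$W{\left(T,v \right)} = \left(-1585 + v\right) \left(-8 + T\right)$ ($W{\left(T,v \right)} = \left(T - 2 \cdot 2^{2}\right) \left(v - 1585\right) = \left(T - 8\right) \left(-1585 + v\right) = \left(-8 + T\right) \left(-1585 + v\right) = \left(-1585 + v\right) \left(-8 + T\right)$)
$\left(-3736235 + W{\left(1660,979 \right)}\right) \left(-1023328 - 4656137\right) = \left(-3736235 + \left(12680 - 2631100 - 7832 + 1660 \cdot 979\right)\right) \left(-1023328 - 4656137\right) = \left(-3736235 + \left(12680 - 2631100 - 7832 + 1625140\right)\right) \left(-5679465\right) = \left(-3736235 - 1001112\right) \left(-5679465\right) = \left(-4737347\right) \left(-5679465\right) = 26905596479355$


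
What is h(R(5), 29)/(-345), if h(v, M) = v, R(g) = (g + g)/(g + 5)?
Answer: -1/345 ≈ -0.0028986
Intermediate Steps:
R(g) = 2*g/(5 + g) (R(g) = (2*g)/(5 + g) = 2*g/(5 + g))
h(R(5), 29)/(-345) = (2*5/(5 + 5))/(-345) = (2*5/10)*(-1/345) = (2*5*(⅒))*(-1/345) = 1*(-1/345) = -1/345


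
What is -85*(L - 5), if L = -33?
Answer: 3230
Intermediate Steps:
-85*(L - 5) = -85*(-33 - 5) = -85*(-38) = 3230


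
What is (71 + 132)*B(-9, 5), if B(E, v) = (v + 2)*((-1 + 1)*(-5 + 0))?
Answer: 0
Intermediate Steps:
B(E, v) = 0 (B(E, v) = (2 + v)*(0*(-5)) = (2 + v)*0 = 0)
(71 + 132)*B(-9, 5) = (71 + 132)*0 = 203*0 = 0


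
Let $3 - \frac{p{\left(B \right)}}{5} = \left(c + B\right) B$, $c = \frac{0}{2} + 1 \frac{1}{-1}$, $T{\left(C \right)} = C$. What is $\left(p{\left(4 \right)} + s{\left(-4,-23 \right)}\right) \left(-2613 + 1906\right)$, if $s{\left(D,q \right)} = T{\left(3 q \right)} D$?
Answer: $-163317$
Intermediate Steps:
$c = -1$ ($c = 0 \cdot \frac{1}{2} + 1 \left(-1\right) = 0 - 1 = -1$)
$p{\left(B \right)} = 15 - 5 B \left(-1 + B\right)$ ($p{\left(B \right)} = 15 - 5 \left(-1 + B\right) B = 15 - 5 B \left(-1 + B\right)$)
$s{\left(D,q \right)} = 3 D q$ ($s{\left(D,q \right)} = 3 q D = 3 D q$)
$\left(p{\left(4 \right)} + s{\left(-4,-23 \right)}\right) \left(-2613 + 1906\right) = \left(\left(15 - 5 \cdot 4^{2} + 5 \cdot 4\right) + 3 \left(-4\right) \left(-23\right)\right) \left(-2613 + 1906\right) = \left(\left(15 - 80 + 20\right) + 276\right) \left(-707\right) = \left(-45 + 276\right) \left(-707\right) = 231 \left(-707\right) = -163317$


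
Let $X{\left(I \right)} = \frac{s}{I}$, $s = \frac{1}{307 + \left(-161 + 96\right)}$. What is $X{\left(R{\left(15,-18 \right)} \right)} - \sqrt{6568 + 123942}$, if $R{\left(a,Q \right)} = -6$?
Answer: $- \frac{1}{1452} - \sqrt{130510} \approx -361.26$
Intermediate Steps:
$s = \frac{1}{242}$ ($s = \frac{1}{307 - 65} = \frac{1}{242} \approx 0.0041322$)
$X{\left(I \right)} = \frac{1}{242 I}$
$X{\left(R{\left(15,-18 \right)} \right)} - \sqrt{6568 + 123942} = \frac{1}{242 \left(-6\right)} - \sqrt{6568 + 123942} = \frac{1}{242} \left(- \frac{1}{6}\right) - \sqrt{130510} = - \frac{1}{1452} - \sqrt{130510}$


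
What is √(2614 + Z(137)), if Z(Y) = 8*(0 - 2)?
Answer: √2598 ≈ 50.971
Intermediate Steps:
Z(Y) = -16 (Z(Y) = 8*(-2) = -16)
√(2614 + Z(137)) = √(2614 - 16) = √2598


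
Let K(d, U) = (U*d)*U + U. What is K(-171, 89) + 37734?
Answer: -1316668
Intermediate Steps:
K(d, U) = U + d*U² (K(d, U) = d*U² + U = U + d*U²)
K(-171, 89) + 37734 = 89*(1 + 89*(-171)) + 37734 = 89*(1 - 15219) + 37734 = 89*(-15218) + 37734 = -1354402 + 37734 = -1316668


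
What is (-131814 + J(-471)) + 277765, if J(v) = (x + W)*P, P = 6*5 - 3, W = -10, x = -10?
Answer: 145411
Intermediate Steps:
P = 27 (P = 30 - 3 = 27)
J(v) = -540 (J(v) = (-10 - 10)*27 = -20*27 = -540)
(-131814 + J(-471)) + 277765 = (-131814 - 540) + 277765 = -132354 + 277765 = 145411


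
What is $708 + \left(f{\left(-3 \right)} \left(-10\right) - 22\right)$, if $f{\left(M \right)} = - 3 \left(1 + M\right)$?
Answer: $626$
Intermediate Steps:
$f{\left(M \right)} = -3 - 3 M$
$708 + \left(f{\left(-3 \right)} \left(-10\right) - 22\right) = 708 + \left(\left(-3 - -9\right) \left(-10\right) - 22\right) = 708 + \left(\left(-3 + 9\right) \left(-10\right) - 22\right) = 708 + \left(6 \left(-10\right) - 22\right) = 708 - 82 = 626$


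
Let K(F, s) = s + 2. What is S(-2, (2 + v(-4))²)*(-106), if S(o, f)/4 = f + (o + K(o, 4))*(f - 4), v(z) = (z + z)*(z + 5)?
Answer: -69536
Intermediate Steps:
K(F, s) = 2 + s
v(z) = 2*z*(5 + z) (v(z) = (2*z)*(5 + z) = 2*z*(5 + z))
S(o, f) = 4*f + 4*(-4 + f)*(6 + o) (S(o, f) = 4*(f + (o + (2 + 4))*(f - 4)) = 4*(f + (o + 6)*(-4 + f)) = 4*(f + (6 + o)*(-4 + f)) = 4*(f + (-4 + f)*(6 + o)) = 4*f + 4*(-4 + f)*(6 + o))
S(-2, (2 + v(-4))²)*(-106) = (-96 - 16*(-2) + 28*(2 + 2*(-4)*(5 - 4))² + 4*(2 + 2*(-4)*(5 - 4))²*(-2))*(-106) = (-96 + 32 + 28*(2 + 2*(-4)*1)² + 4*(2 + 2*(-4)*1)²*(-2))*(-106) = (-96 + 32 + 28*(2 - 8)² + 4*(2 - 8)²*(-2))*(-106) = (-96 + 32 + 28*(-6)² + 4*(-6)²*(-2))*(-106) = (-96 + 32 + 28*36 + 4*36*(-2))*(-106) = (-96 + 32 + 1008 - 288)*(-106) = 656*(-106) = -69536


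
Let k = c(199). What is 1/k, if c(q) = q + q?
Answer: 1/398 ≈ 0.0025126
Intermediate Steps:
c(q) = 2*q
k = 398 (k = 2*199 = 398)
1/k = 1/398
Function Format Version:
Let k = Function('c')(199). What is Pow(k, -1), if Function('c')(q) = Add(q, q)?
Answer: Rational(1, 398) ≈ 0.0025126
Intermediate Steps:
Function('c')(q) = Mul(2, q)
k = 398 (k = Mul(2, 199) = 398)
Pow(k, -1) = Pow(398, -1) = Rational(1, 398)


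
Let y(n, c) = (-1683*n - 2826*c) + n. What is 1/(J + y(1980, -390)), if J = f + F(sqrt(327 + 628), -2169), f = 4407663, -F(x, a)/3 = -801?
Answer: 1/2181846 ≈ 4.5833e-7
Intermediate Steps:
y(n, c) = -2826*c - 1682*n (y(n, c) = (-2826*c - 1683*n) + n = -2826*c - 1682*n)
F(x, a) = 2403 (F(x, a) = -3*(-801) = 2403)
J = 4410066 (J = 4407663 + 2403 = 4410066)
1/(J + y(1980, -390)) = 1/(4410066 + (-2826*(-390) - 1682*1980)) = 1/(4410066 + (1102140 - 3330360)) = 1/(4410066 - 2228220) = 1/2181846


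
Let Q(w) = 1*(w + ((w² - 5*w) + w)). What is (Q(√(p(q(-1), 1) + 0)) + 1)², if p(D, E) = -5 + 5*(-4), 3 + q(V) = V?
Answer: 351 + 720*I ≈ 351.0 + 720.0*I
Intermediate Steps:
q(V) = -3 + V
p(D, E) = -25 (p(D, E) = -5 - 20 = -25)
Q(w) = w² - 3*w (Q(w) = 1*(w + (w² - 4*w)) = 1*(w² - 3*w) = w² - 3*w)
(Q(√(p(q(-1), 1) + 0)) + 1)² = (√(-25 + 0)*(-3 + √(-25 + 0)) + 1)² = (√(-25)*(-3 + √(-25)) + 1)² = ((5*I)*(-3 + 5*I) + 1)² = (5*I*(-3 + 5*I) + 1)² = (1 + 5*I*(-3 + 5*I))²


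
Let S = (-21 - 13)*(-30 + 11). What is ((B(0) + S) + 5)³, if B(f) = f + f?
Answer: 275894451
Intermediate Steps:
B(f) = 2*f
S = 646 (S = -34*(-19) = 646)
((B(0) + S) + 5)³ = ((2*0 + 646) + 5)³ = ((0 + 646) + 5)³ = (646 + 5)³ = 651³ = 275894451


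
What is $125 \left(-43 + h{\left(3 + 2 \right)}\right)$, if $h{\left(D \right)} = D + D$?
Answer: $-4125$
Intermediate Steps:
$h{\left(D \right)} = 2 D$
$125 \left(-43 + h{\left(3 + 2 \right)}\right) = 125 \left(-43 + 2 \left(3 + 2\right)\right) = 125 \left(-43 + 2 \cdot 5\right) = 125 \left(-43 + 10\right) = 125 \left(-33\right) = -4125$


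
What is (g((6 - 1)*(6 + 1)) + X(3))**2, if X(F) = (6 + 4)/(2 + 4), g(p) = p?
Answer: 12100/9 ≈ 1344.4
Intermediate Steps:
X(F) = 5/3 (X(F) = 10/6 = 10*(1/6) = 5/3)
(g((6 - 1)*(6 + 1)) + X(3))**2 = ((6 - 1)*(6 + 1) + 5/3)**2 = (5*7 + 5/3)**2 = (35 + 5/3)**2 = (110/3)**2 = 12100/9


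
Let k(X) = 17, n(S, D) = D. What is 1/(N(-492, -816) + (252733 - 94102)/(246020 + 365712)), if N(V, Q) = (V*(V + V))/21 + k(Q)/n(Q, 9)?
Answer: 3503556/80777505359 ≈ 4.3373e-5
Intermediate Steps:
N(V, Q) = 17/9 + 2*V**2/21 (N(V, Q) = (V*(V + V))/21 + 17/9 = (V*(2*V))*(1/21) + 17*(1/9) = (2*V**2)*(1/21) + 17/9 = 2*V**2/21 + 17/9 = 17/9 + 2*V**2/21)
1/(N(-492, -816) + (252733 - 94102)/(246020 + 365712)) = 1/((17/9 + (2/21)*(-492)**2) + (252733 - 94102)/(246020 + 365712)) = 1/((17/9 + (2/21)*242064) + 158631/611732) = 1/((17/9 + 161376/7) + 158631*(1/611732)) = 1/(1452503/63 + 14421/55612) = 1/(80777505359/3503556) = 3503556/80777505359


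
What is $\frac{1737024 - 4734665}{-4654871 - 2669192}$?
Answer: $\frac{2997641}{7324063} \approx 0.40929$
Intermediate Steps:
$\frac{1737024 - 4734665}{-4654871 - 2669192} = - \frac{2997641}{-7324063} = \left(-2997641\right) \left(- \frac{1}{7324063}\right) = \frac{2997641}{7324063}$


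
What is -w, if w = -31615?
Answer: 31615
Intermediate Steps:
-w = -1*(-31615) = 31615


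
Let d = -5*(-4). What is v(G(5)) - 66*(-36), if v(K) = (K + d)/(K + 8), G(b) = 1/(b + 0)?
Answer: 97517/41 ≈ 2378.5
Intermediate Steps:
d = 20
G(b) = 1/b
v(K) = (20 + K)/(8 + K) (v(K) = (K + 20)/(K + 8) = (20 + K)/(8 + K))
v(G(5)) - 66*(-36) = (20 + 1/5)/(8 + 1/5) - 66*(-36) = (20 + ⅕)/(8 + ⅕) + 2376 = (101/5)/(41/5) + 2376 = (5/41)*(101/5) + 2376 = 101/41 + 2376 = 97517/41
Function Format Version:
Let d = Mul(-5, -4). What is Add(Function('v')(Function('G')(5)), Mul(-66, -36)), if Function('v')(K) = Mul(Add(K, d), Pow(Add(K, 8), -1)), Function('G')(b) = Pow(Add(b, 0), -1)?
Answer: Rational(97517, 41) ≈ 2378.5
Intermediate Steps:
d = 20
Function('G')(b) = Pow(b, -1)
Function('v')(K) = Mul(Pow(Add(8, K), -1), Add(20, K)) (Function('v')(K) = Mul(Add(K, 20), Pow(Add(K, 8), -1)) = Mul(Add(20, K), Pow(Add(8, K), -1)) = Mul(Pow(Add(8, K), -1), Add(20, K)))
Add(Function('v')(Function('G')(5)), Mul(-66, -36)) = Add(Mul(Pow(Add(8, Pow(5, -1)), -1), Add(20, Pow(5, -1))), Mul(-66, -36)) = Add(Mul(Pow(Add(8, Rational(1, 5)), -1), Add(20, Rational(1, 5))), 2376) = Add(Mul(Pow(Rational(41, 5), -1), Rational(101, 5)), 2376) = Add(Mul(Rational(5, 41), Rational(101, 5)), 2376) = Add(Rational(101, 41), 2376) = Rational(97517, 41)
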